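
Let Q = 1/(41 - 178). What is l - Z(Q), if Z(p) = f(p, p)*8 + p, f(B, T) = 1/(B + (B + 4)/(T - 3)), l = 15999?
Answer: 165221006888/10323087 ≈ 16005.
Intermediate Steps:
f(B, T) = 1/(B + (4 + B)/(-3 + T))
Q = -1/137 (Q = 1/(-137) = -1/137 ≈ -0.0072993)
Z(p) = p + 8*(-3 + p)/(4 + p² - 2*p) (Z(p) = ((-3 + p)/(4 - 2*p + p*p))*8 + p = ((-3 + p)/(4 - 2*p + p²))*8 + p = ((-3 + p)/(4 + p² - 2*p))*8 + p = 8*(-3 + p)/(4 + p² - 2*p) + p = p + 8*(-3 + p)/(4 + p² - 2*p))
l - Z(Q) = 15999 - (-24 + (-1/137)³ - 2*(-1/137)² + 12*(-1/137))/(4 + (-1/137)² - 2*(-1/137)) = 15999 - (-24 - 1/2571353 - 2*1/18769 - 12/137)/(4 + 1/18769 + 2/137) = 15999 - (-24 - 1/2571353 - 2/18769 - 12/137)/75351/18769 = 15999 - 18769*(-61937975)/(75351*2571353) = 15999 - 1*(-61937975/10323087) = 15999 + 61937975/10323087 = 165221006888/10323087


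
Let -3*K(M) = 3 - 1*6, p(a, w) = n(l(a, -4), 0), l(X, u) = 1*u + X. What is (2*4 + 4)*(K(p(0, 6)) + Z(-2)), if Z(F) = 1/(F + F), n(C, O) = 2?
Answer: 9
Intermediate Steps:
l(X, u) = X + u (l(X, u) = u + X = X + u)
Z(F) = 1/(2*F)
p(a, w) = 2
K(M) = 1 (K(M) = -(3 - 1*6)/3 = -(3 - 6)/3 = -⅓*(-3) = 1)
(2*4 + 4)*(K(p(0, 6)) + Z(-2)) = (2*4 + 4)*(1 + (½)/(-2)) = (8 + 4)*(1 + (½)*(-½)) = 12*(1 - ¼) = 12*(¾) = 9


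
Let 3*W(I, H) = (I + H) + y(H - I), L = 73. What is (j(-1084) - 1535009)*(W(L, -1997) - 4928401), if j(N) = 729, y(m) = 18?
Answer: 22687565596520/3 ≈ 7.5625e+12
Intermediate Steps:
W(I, H) = 6 + H/3 + I/3 (W(I, H) = ((I + H) + 18)/3 = ((H + I) + 18)/3 = (18 + H + I)/3 = 6 + H/3 + I/3)
(j(-1084) - 1535009)*(W(L, -1997) - 4928401) = (729 - 1535009)*((6 + (⅓)*(-1997) + (⅓)*73) - 4928401) = -1534280*((6 - 1997/3 + 73/3) - 4928401) = -1534280*(-1906/3 - 4928401) = -1534280*(-14787109/3) = 22687565596520/3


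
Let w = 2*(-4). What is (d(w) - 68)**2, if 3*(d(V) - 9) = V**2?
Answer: 12769/9 ≈ 1418.8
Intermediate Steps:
w = -8
d(V) = 9 + V**2/3
(d(w) - 68)**2 = ((9 + (1/3)*(-8)**2) - 68)**2 = ((9 + (1/3)*64) - 68)**2 = ((9 + 64/3) - 68)**2 = (91/3 - 68)**2 = (-113/3)**2 = 12769/9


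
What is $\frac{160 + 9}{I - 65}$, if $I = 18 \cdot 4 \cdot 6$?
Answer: $\frac{169}{367} \approx 0.46049$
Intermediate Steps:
$I = 432$ ($I = 18 \cdot 24 = 432$)
$\frac{160 + 9}{I - 65} = \frac{160 + 9}{432 - 65} = \frac{169}{367}$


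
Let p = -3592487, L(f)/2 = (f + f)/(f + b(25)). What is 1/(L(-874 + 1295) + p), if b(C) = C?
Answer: -223/801123759 ≈ -2.7836e-7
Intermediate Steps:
L(f) = 4*f/(25 + f) (L(f) = 2*((f + f)/(f + 25)) = 2*((2*f)/(25 + f)) = 2*(2*f/(25 + f)) = 4*f/(25 + f))
1/(L(-874 + 1295) + p) = 1/(4*(-874 + 1295)/(25 + (-874 + 1295)) - 3592487) = 1/(4*421/(25 + 421) - 3592487) = 1/(4*421/446 - 3592487) = 1/(4*421*(1/446) - 3592487) = 1/(842/223 - 3592487) = 1/(-801123759/223) = -223/801123759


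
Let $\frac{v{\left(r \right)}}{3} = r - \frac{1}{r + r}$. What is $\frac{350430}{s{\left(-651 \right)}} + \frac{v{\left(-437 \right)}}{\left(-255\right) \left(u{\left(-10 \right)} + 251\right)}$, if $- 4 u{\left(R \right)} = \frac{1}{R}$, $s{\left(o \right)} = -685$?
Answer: $- \frac{5227827063178}{10219458693} \approx -511.56$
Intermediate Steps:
$u{\left(R \right)} = - \frac{1}{4 R}$
$v{\left(r \right)} = 3 r - \frac{3}{2 r}$ ($v{\left(r \right)} = 3 \left(r - \frac{1}{r + r}\right) = 3 \left(r - \frac{1}{2 r}\right) = 3 r - \frac{3}{2 r}$)
$\frac{350430}{s{\left(-651 \right)}} + \frac{v{\left(-437 \right)}}{\left(-255\right) \left(u{\left(-10 \right)} + 251\right)} = \frac{350430}{-685} + \frac{3 \left(-437\right) - \frac{3}{2 \left(-437\right)}}{\left(-255\right) \left(- \frac{1}{4 \left(-10\right)} + 251\right)} = 350430 \left(- \frac{1}{685}\right) + \frac{-1311 - - \frac{3}{874}}{\left(-255\right) \left(\left(- \frac{1}{4}\right) \left(- \frac{1}{10}\right) + 251\right)} = - \frac{70086}{137} + \frac{-1311 + \frac{3}{874}}{\left(-255\right) \left(\frac{1}{40} + 251\right)} = - \frac{70086}{137} - \frac{1145811}{874 \left(\left(-255\right) \frac{10041}{40}\right)} = - \frac{70086}{137} - \frac{1145811}{874 \left(- \frac{512091}{8}\right)} = - \frac{70086}{137} - - \frac{1527748}{74594589} = - \frac{70086}{137} + \frac{1527748}{74594589} = - \frac{5227827063178}{10219458693}$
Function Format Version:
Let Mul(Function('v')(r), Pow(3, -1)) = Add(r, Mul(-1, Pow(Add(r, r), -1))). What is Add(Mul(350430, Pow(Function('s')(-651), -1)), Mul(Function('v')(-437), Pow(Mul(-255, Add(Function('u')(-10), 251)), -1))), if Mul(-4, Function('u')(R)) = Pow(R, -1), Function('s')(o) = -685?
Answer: Rational(-5227827063178, 10219458693) ≈ -511.56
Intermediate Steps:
Function('u')(R) = Mul(Rational(-1, 4), Pow(R, -1))
Function('v')(r) = Add(Mul(3, r), Mul(Rational(-3, 2), Pow(r, -1))) (Function('v')(r) = Mul(3, Add(r, Mul(-1, Pow(Add(r, r), -1)))) = Mul(3, Add(r, Mul(-1, Pow(Mul(2, r), -1)))) = Mul(3, Add(r, Mul(-1, Mul(Rational(1, 2), Pow(r, -1))))) = Mul(3, Add(r, Mul(Rational(-1, 2), Pow(r, -1)))) = Add(Mul(3, r), Mul(Rational(-3, 2), Pow(r, -1))))
Add(Mul(350430, Pow(Function('s')(-651), -1)), Mul(Function('v')(-437), Pow(Mul(-255, Add(Function('u')(-10), 251)), -1))) = Add(Mul(350430, Pow(-685, -1)), Mul(Add(Mul(3, -437), Mul(Rational(-3, 2), Pow(-437, -1))), Pow(Mul(-255, Add(Mul(Rational(-1, 4), Pow(-10, -1)), 251)), -1))) = Add(Mul(350430, Rational(-1, 685)), Mul(Add(-1311, Mul(Rational(-3, 2), Rational(-1, 437))), Pow(Mul(-255, Add(Mul(Rational(-1, 4), Rational(-1, 10)), 251)), -1))) = Add(Rational(-70086, 137), Mul(Add(-1311, Rational(3, 874)), Pow(Mul(-255, Add(Rational(1, 40), 251)), -1))) = Add(Rational(-70086, 137), Mul(Rational(-1145811, 874), Pow(Mul(-255, Rational(10041, 40)), -1))) = Add(Rational(-70086, 137), Mul(Rational(-1145811, 874), Pow(Rational(-512091, 8), -1))) = Add(Rational(-70086, 137), Mul(Rational(-1145811, 874), Rational(-8, 512091))) = Add(Rational(-70086, 137), Rational(1527748, 74594589)) = Rational(-5227827063178, 10219458693)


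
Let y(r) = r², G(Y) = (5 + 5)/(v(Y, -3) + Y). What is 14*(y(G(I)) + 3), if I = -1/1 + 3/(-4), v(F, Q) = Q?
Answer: 37562/361 ≈ 104.05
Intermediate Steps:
I = -7/4 (I = -1*1 + 3*(-¼) = -1 - ¾ = -7/4 ≈ -1.7500)
G(Y) = 10/(-3 + Y) (G(Y) = (5 + 5)/(-3 + Y) = 10/(-3 + Y))
14*(y(G(I)) + 3) = 14*((10/(-3 - 7/4))² + 3) = 14*((10/(-19/4))² + 3) = 14*((10*(-4/19))² + 3) = 14*((-40/19)² + 3) = 14*(1600/361 + 3) = 14*(2683/361) = 37562/361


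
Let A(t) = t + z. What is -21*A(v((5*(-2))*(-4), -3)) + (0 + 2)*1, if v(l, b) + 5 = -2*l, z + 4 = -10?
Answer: 2081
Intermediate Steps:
z = -14 (z = -4 - 10 = -14)
v(l, b) = -5 - 2*l
A(t) = -14 + t (A(t) = t - 14 = -14 + t)
-21*A(v((5*(-2))*(-4), -3)) + (0 + 2)*1 = -21*(-14 + (-5 - 2*5*(-2)*(-4))) + (0 + 2)*1 = -21*(-14 + (-5 - (-20)*(-4))) + 2*1 = -21*(-14 + (-5 - 2*40)) + 2 = -21*(-14 + (-5 - 80)) + 2 = -21*(-14 - 85) + 2 = -21*(-99) + 2 = 2079 + 2 = 2081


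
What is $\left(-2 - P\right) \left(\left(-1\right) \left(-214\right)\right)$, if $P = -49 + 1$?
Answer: $9844$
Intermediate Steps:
$P = -48$
$\left(-2 - P\right) \left(\left(-1\right) \left(-214\right)\right) = \left(-2 - -48\right) \left(\left(-1\right) \left(-214\right)\right) = \left(-2 + 48\right) 214 = 46 \cdot 214 = 9844$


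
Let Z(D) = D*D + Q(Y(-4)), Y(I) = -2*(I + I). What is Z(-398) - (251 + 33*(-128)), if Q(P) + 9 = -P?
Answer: 162352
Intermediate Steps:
Y(I) = -4*I
Q(P) = -9 - P
Z(D) = -25 + D² (Z(D) = D*D + (-9 - (-4)*(-4)) = D² + (-9 - 1*16) = D² + (-9 - 16) = D² - 25 = -25 + D²)
Z(-398) - (251 + 33*(-128)) = (-25 + (-398)²) - (251 + 33*(-128)) = (-25 + 158404) - (251 - 4224) = 158379 - 1*(-3973) = 158379 + 3973 = 162352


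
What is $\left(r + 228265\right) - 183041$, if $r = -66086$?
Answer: $-20862$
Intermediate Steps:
$\left(r + 228265\right) - 183041 = \left(-66086 + 228265\right) - 183041 = 162179 - 183041 = -20862$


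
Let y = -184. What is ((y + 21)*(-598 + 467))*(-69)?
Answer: -1473357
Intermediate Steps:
((y + 21)*(-598 + 467))*(-69) = ((-184 + 21)*(-598 + 467))*(-69) = -163*(-131)*(-69) = 21353*(-69) = -1473357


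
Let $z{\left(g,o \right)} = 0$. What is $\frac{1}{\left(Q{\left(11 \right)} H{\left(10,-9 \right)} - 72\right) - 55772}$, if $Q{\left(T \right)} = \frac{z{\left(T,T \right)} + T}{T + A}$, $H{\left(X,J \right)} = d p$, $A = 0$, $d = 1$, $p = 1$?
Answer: $- \frac{1}{55843} \approx -1.7907 \cdot 10^{-5}$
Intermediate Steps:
$H{\left(X,J \right)} = 1$ ($H{\left(X,J \right)} = 1 \cdot 1 = 1$)
$Q{\left(T \right)} = 1$ ($Q{\left(T \right)} = \frac{0 + T}{T + 0} = \frac{T}{T} = 1$)
$\frac{1}{\left(Q{\left(11 \right)} H{\left(10,-9 \right)} - 72\right) - 55772} = \frac{1}{\left(1 \cdot 1 - 72\right) - 55772} = \frac{1}{\left(1 - 72\right) - 55772} = \frac{1}{-71 - 55772} = \frac{1}{-55843} = - \frac{1}{55843}$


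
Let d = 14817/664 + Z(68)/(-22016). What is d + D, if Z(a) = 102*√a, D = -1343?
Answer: -876935/664 - 51*√17/5504 ≈ -1320.7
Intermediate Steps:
d = 14817/664 - 51*√17/5504 (d = 14817/664 + (102*√68)/(-22016) = 14817*(1/664) + (102*(2*√17))*(-1/22016) = 14817/664 + (204*√17)*(-1/22016) = 14817/664 - 51*√17/5504 ≈ 22.277)
d + D = (14817/664 - 51*√17/5504) - 1343 = -876935/664 - 51*√17/5504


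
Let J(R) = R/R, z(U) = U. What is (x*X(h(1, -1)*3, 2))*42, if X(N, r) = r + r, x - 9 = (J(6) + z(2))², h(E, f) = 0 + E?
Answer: 3024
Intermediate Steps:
J(R) = 1
h(E, f) = E
x = 18 (x = 9 + (1 + 2)² = 9 + 3² = 9 + 9 = 18)
X(N, r) = 2*r
(x*X(h(1, -1)*3, 2))*42 = (18*(2*2))*42 = (18*4)*42 = 72*42 = 3024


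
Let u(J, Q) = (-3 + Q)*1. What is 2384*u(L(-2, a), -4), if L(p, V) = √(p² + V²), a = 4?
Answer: -16688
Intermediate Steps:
L(p, V) = √(V² + p²)
u(J, Q) = -3 + Q
2384*u(L(-2, a), -4) = 2384*(-3 - 4) = 2384*(-7) = -16688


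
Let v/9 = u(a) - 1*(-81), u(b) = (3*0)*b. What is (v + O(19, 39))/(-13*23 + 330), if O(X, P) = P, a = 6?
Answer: 768/31 ≈ 24.774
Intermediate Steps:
u(b) = 0 (u(b) = 0*b = 0)
v = 729 (v = 9*(0 - 1*(-81)) = 9*(0 + 81) = 9*81 = 729)
(v + O(19, 39))/(-13*23 + 330) = (729 + 39)/(-13*23 + 330) = 768/(-299 + 330) = 768/31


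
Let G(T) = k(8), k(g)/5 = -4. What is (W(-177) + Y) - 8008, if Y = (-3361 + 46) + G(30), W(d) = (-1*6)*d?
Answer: -10281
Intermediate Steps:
k(g) = -20 (k(g) = 5*(-4) = -20)
W(d) = -6*d
G(T) = -20
Y = -3335 (Y = (-3361 + 46) - 20 = -3315 - 20 = -3335)
(W(-177) + Y) - 8008 = (-6*(-177) - 3335) - 8008 = (1062 - 3335) - 8008 = -2273 - 8008 = -10281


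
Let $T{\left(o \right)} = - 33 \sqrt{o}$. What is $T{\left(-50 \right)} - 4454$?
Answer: $-4454 - 165 i \sqrt{2} \approx -4454.0 - 233.35 i$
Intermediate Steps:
$T{\left(-50 \right)} - 4454 = - 33 \sqrt{-50} - 4454 = - 33 \cdot 5 i \sqrt{2} - 4454 = - 165 i \sqrt{2} - 4454 = -4454 - 165 i \sqrt{2}$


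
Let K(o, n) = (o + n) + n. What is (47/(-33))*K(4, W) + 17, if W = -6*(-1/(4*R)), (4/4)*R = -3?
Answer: 140/11 ≈ 12.727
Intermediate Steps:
R = -3
W = -½ (W = -6/(-3*4*(-1)) = -6/((-12*(-1))) = -6/12 = -6*1/12 = -½ ≈ -0.50000)
K(o, n) = o + 2*n (K(o, n) = (n + o) + n = o + 2*n)
(47/(-33))*K(4, W) + 17 = (47/(-33))*(4 + 2*(-½)) + 17 = (47*(-1/33))*(4 - 1) + 17 = -47/33*3 + 17 = -47/11 + 17 = 140/11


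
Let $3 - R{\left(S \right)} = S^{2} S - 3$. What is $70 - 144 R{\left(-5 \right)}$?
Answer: $-18794$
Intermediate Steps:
$R{\left(S \right)} = 6 - S^{3}$ ($R{\left(S \right)} = 3 - \left(S^{2} S - 3\right) = 3 - \left(S^{3} - 3\right) = 3 - \left(-3 + S^{3}\right) = 6 - S^{3}$)
$70 - 144 R{\left(-5 \right)} = 70 - 144 \left(6 - \left(-5\right)^{3}\right) = 70 - 144 \left(6 - -125\right) = 70 - 144 \left(6 + 125\right) = 70 - 18864 = -18794$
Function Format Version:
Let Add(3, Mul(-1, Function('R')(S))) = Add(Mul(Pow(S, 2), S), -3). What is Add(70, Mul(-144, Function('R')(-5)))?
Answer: -18794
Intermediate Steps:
Function('R')(S) = Add(6, Mul(-1, Pow(S, 3))) (Function('R')(S) = Add(3, Mul(-1, Add(Mul(Pow(S, 2), S), -3))) = Add(3, Mul(-1, Add(Pow(S, 3), -3))) = Add(3, Mul(-1, Add(-3, Pow(S, 3)))) = Add(3, Add(3, Mul(-1, Pow(S, 3)))) = Add(6, Mul(-1, Pow(S, 3))))
Add(70, Mul(-144, Function('R')(-5))) = Add(70, Mul(-144, Add(6, Mul(-1, Pow(-5, 3))))) = Add(70, Mul(-144, Add(6, Mul(-1, -125)))) = Add(70, Mul(-144, Add(6, 125))) = Add(70, Mul(-144, 131)) = Add(70, -18864) = -18794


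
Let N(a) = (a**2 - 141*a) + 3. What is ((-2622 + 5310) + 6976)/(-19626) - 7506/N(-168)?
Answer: -108169886/169813965 ≈ -0.63699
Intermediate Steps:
N(a) = 3 + a**2 - 141*a
((-2622 + 5310) + 6976)/(-19626) - 7506/N(-168) = ((-2622 + 5310) + 6976)/(-19626) - 7506/(3 + (-168)**2 - 141*(-168)) = (2688 + 6976)*(-1/19626) - 7506/(3 + 28224 + 23688) = 9664*(-1/19626) - 7506/51915 = -4832/9813 - 7506*1/51915 = -4832/9813 - 2502/17305 = -108169886/169813965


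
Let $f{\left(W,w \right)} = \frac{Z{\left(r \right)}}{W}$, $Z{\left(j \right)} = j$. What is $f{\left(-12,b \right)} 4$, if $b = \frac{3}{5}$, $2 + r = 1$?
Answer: $\frac{1}{3} \approx 0.33333$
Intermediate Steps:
$r = -1$ ($r = -2 + 1 = -1$)
$b = \frac{3}{5}$ ($b = 3 \cdot \frac{1}{5} = \frac{3}{5} \approx 0.6$)
$f{\left(W,w \right)} = - \frac{1}{W}$
$f{\left(-12,b \right)} 4 = - \frac{1}{-12} \cdot 4 = \left(-1\right) \left(- \frac{1}{12}\right) 4 = \frac{1}{12} \cdot 4 = \frac{1}{3}$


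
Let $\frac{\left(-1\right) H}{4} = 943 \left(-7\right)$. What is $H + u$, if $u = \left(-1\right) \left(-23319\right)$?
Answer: $49723$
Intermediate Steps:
$u = 23319$
$H = 26404$ ($H = - 4 \cdot 943 \left(-7\right) = \left(-4\right) \left(-6601\right) = 26404$)
$H + u = 26404 + 23319 = 49723$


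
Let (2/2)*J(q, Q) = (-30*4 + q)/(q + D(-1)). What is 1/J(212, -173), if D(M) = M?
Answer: 211/92 ≈ 2.2935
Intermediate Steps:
J(q, Q) = (-120 + q)/(-1 + q) (J(q, Q) = (-30*4 + q)/(q - 1) = (-120 + q)/(-1 + q))
1/J(212, -173) = 1/((-120 + 212)/(-1 + 212)) = 1/(92/211) = 211/92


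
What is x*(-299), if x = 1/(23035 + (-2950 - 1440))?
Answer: -299/18645 ≈ -0.016036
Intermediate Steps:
x = 1/18645 (x = 1/(23035 - 4390) = 1/18645 ≈ 5.3634e-5)
x*(-299) = (1/18645)*(-299) = -299/18645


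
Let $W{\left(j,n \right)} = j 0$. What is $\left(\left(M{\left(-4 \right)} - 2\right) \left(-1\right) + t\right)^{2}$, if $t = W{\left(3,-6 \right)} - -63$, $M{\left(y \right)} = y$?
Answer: $4761$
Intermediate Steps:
$W{\left(j,n \right)} = 0$
$t = 63$ ($t = 0 - -63 = 0 + 63 = 63$)
$\left(\left(M{\left(-4 \right)} - 2\right) \left(-1\right) + t\right)^{2} = \left(\left(-4 - 2\right) \left(-1\right) + 63\right)^{2} = \left(\left(-6\right) \left(-1\right) + 63\right)^{2} = \left(6 + 63\right)^{2} = 69^{2} = 4761$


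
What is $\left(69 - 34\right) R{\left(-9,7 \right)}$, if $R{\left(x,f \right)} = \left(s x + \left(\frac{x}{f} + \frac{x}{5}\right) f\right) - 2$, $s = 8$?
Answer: $-3346$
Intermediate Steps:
$R{\left(x,f \right)} = -2 + 8 x + f \left(\frac{x}{5} + \frac{x}{f}\right)$ ($R{\left(x,f \right)} = \left(8 x + \left(\frac{x}{f} + \frac{x}{5}\right) f\right) - 2 = \left(8 x + \left(\frac{x}{5} + \frac{x}{f}\right) f\right) - 2 = \left(8 x + f \left(\frac{x}{5} + \frac{x}{f}\right)\right) - 2 = -2 + 8 x + f \left(\frac{x}{5} + \frac{x}{f}\right)$)
$\left(69 - 34\right) R{\left(-9,7 \right)} = \left(69 - 34\right) \left(-2 + 9 \left(-9\right) + \frac{1}{5} \cdot 7 \left(-9\right)\right) = 35 \left(-2 - 81 - \frac{63}{5}\right) = 35 \left(- \frac{478}{5}\right) = -3346$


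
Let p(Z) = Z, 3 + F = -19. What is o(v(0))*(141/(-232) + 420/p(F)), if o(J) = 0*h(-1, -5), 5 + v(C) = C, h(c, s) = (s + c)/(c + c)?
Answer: 0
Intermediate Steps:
h(c, s) = (c + s)/(2*c) (h(c, s) = (c + s)/((2*c)) = (c + s)*(1/(2*c)) = (c + s)/(2*c))
F = -22 (F = -3 - 19 = -22)
v(C) = -5 + C
o(J) = 0 (o(J) = 0*((½)*(-1 - 5)/(-1)) = 0*((½)*(-1)*(-6)) = 0*3 = 0)
o(v(0))*(141/(-232) + 420/p(F)) = 0*(141/(-232) + 420/(-22)) = 0*(141*(-1/232) + 420*(-1/22)) = 0*(-141/232 - 210/11) = 0*(-50271/2552) = 0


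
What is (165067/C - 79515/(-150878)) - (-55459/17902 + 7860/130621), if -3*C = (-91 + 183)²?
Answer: -41016667907535831877/746545254167310416 ≈ -54.942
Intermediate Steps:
C = -8464/3 (C = -(-91 + 183)²/3 = -⅓*92² = -⅓*8464 = -8464/3 ≈ -2821.3)
(165067/C - 79515/(-150878)) - (-55459/17902 + 7860/130621) = (165067/(-8464/3) - 79515/(-150878)) - (-55459/17902 + 7860/130621) = (165067*(-3/8464) - 79515*(-1/150878)) - (-55459*1/17902 + 7860*(1/130621)) = (-495201/8464 + 79515/150878) - (-55459/17902 + 7860/130621) = -37020960759/638515696 - 1*(-7103400319/2338377142) = -37020960759/638515696 + 7103400319/2338377142 = -41016667907535831877/746545254167310416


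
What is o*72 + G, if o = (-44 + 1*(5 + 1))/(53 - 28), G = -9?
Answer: -2961/25 ≈ -118.44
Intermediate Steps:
o = -38/25 (o = (-44 + 1*6)/25 = (-44 + 6)*(1/25) = -38*1/25 = -38/25 ≈ -1.5200)
o*72 + G = -38/25*72 - 9 = -2736/25 - 9 = -2961/25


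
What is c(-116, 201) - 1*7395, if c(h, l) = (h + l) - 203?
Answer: -7513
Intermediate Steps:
c(h, l) = -203 + h + l
c(-116, 201) - 1*7395 = (-203 - 116 + 201) - 1*7395 = -118 - 7395 = -7513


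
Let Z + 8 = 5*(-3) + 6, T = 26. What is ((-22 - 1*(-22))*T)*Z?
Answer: 0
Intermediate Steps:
Z = -17 (Z = -8 + (5*(-3) + 6) = -8 + (-15 + 6) = -8 - 9 = -17)
((-22 - 1*(-22))*T)*Z = ((-22 - 1*(-22))*26)*(-17) = ((-22 + 22)*26)*(-17) = (0*26)*(-17) = 0*(-17) = 0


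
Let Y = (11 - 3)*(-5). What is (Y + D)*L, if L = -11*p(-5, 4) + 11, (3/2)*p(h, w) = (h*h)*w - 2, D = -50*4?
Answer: 169840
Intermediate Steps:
D = -200
p(h, w) = -4/3 + 2*w*h²/3 (p(h, w) = 2*((h*h)*w - 2)/3 = 2*(h²*w - 2)/3 = 2*(w*h² - 2)/3 = 2*(-2 + w*h²)/3 = -4/3 + 2*w*h²/3)
L = -2123/3 (L = -11*(-4/3 + (⅔)*4*(-5)²) + 11 = -11*(-4/3 + (⅔)*4*25) + 11 = -11*(-4/3 + 200/3) + 11 = -11*196/3 + 11 = -2156/3 + 11 = -2123/3 ≈ -707.67)
Y = -40 (Y = 8*(-5) = -40)
(Y + D)*L = (-40 - 200)*(-2123/3) = -240*(-2123/3) = 169840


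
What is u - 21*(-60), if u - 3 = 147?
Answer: 1410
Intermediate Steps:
u = 150 (u = 3 + 147 = 150)
u - 21*(-60) = 150 - 21*(-60) = 150 + 1260 = 1410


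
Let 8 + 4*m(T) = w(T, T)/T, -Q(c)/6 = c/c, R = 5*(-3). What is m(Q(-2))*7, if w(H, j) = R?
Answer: -77/8 ≈ -9.6250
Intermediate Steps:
R = -15
Q(c) = -6 (Q(c) = -6*c/c = -6*1 = -6)
w(H, j) = -15
m(T) = -2 - 15/(4*T) (m(T) = -2 + (-15/T)/4 = -2 - 15/(4*T))
m(Q(-2))*7 = (-2 - 15/4/(-6))*7 = (-2 - 15/4*(-⅙))*7 = (-2 + 5/8)*7 = -11/8*7 = -77/8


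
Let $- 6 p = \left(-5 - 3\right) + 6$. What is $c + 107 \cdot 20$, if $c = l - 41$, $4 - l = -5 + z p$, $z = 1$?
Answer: $\frac{6323}{3} \approx 2107.7$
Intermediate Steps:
$p = \frac{1}{3}$ ($p = - \frac{\left(-5 - 3\right) + 6}{6} = - \frac{-8 + 6}{6} = \left(- \frac{1}{6}\right) \left(-2\right) = \frac{1}{3} \approx 0.33333$)
$l = \frac{26}{3}$ ($l = 4 - \left(-5 + 1 \cdot \frac{1}{3}\right) = 4 - \left(-5 + \frac{1}{3}\right) = 4 - - \frac{14}{3} = 4 + \frac{14}{3} = \frac{26}{3} \approx 8.6667$)
$c = - \frac{97}{3}$ ($c = \frac{26}{3} - 41 = - \frac{97}{3} \approx -32.333$)
$c + 107 \cdot 20 = - \frac{97}{3} + 107 \cdot 20 = - \frac{97}{3} + 2140 = \frac{6323}{3}$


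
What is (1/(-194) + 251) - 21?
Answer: 44619/194 ≈ 229.99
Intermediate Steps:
(1/(-194) + 251) - 21 = (-1/194 + 251) - 21 = 48693/194 - 21 = 44619/194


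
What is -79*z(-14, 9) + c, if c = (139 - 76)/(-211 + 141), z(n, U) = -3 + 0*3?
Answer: 2361/10 ≈ 236.10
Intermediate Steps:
z(n, U) = -3 (z(n, U) = -3 + 0 = -3)
c = -9/10 (c = 63/(-70) = 63*(-1/70) = -9/10 ≈ -0.90000)
-79*z(-14, 9) + c = -79*(-3) - 9/10 = 237 - 9/10 = 2361/10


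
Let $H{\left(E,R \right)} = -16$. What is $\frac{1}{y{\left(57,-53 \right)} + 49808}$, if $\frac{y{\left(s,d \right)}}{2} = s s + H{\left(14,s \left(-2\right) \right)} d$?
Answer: $\frac{1}{58002} \approx 1.7241 \cdot 10^{-5}$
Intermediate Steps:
$y{\left(s,d \right)} = - 32 d + 2 s^{2}$ ($y{\left(s,d \right)} = 2 \left(s s - 16 d\right) = 2 \left(s^{2} - 16 d\right) = - 32 d + 2 s^{2}$)
$\frac{1}{y{\left(57,-53 \right)} + 49808} = \frac{1}{\left(\left(-32\right) \left(-53\right) + 2 \cdot 57^{2}\right) + 49808} = \frac{1}{\left(1696 + 2 \cdot 3249\right) + 49808} = \frac{1}{\left(1696 + 6498\right) + 49808} = \frac{1}{8194 + 49808} = \frac{1}{58002}$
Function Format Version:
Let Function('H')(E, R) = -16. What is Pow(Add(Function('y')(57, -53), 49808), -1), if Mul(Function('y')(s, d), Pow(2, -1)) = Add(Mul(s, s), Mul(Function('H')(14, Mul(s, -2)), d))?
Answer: Rational(1, 58002) ≈ 1.7241e-5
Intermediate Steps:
Function('y')(s, d) = Add(Mul(-32, d), Mul(2, Pow(s, 2))) (Function('y')(s, d) = Mul(2, Add(Mul(s, s), Mul(-16, d))) = Mul(2, Add(Pow(s, 2), Mul(-16, d))) = Add(Mul(-32, d), Mul(2, Pow(s, 2))))
Pow(Add(Function('y')(57, -53), 49808), -1) = Pow(Add(Add(Mul(-32, -53), Mul(2, Pow(57, 2))), 49808), -1) = Pow(Add(Add(1696, Mul(2, 3249)), 49808), -1) = Pow(Add(Add(1696, 6498), 49808), -1) = Pow(Add(8194, 49808), -1) = Pow(58002, -1) = Rational(1, 58002)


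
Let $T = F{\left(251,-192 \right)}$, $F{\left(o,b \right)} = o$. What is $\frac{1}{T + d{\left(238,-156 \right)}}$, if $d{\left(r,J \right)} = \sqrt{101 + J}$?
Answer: $\frac{251}{63056} - \frac{i \sqrt{55}}{63056} \approx 0.0039806 - 0.00011761 i$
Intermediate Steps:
$T = 251$
$\frac{1}{T + d{\left(238,-156 \right)}} = \frac{1}{251 + \sqrt{101 - 156}} = \frac{1}{251 + \sqrt{-55}} = \frac{1}{251 + i \sqrt{55}}$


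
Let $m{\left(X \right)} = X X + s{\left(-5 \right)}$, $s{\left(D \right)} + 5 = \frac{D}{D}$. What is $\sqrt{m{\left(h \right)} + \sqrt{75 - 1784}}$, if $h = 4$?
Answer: $\sqrt{12 + i \sqrt{1709}} \approx 5.2463 + 3.94 i$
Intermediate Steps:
$s{\left(D \right)} = -4$ ($s{\left(D \right)} = -5 + \frac{D}{D} = -5 + 1 = -4$)
$m{\left(X \right)} = -4 + X^{2}$ ($m{\left(X \right)} = X X - 4 = X^{2} - 4 = -4 + X^{2}$)
$\sqrt{m{\left(h \right)} + \sqrt{75 - 1784}} = \sqrt{\left(-4 + 4^{2}\right) + \sqrt{75 - 1784}} = \sqrt{\left(-4 + 16\right) + \sqrt{-1709}} = \sqrt{12 + i \sqrt{1709}}$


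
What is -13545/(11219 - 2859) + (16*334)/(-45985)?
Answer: -133508533/76886920 ≈ -1.7364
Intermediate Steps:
-13545/(11219 - 2859) + (16*334)/(-45985) = -13545/8360 + 5344*(-1/45985) = -13545*1/8360 - 5344/45985 = -2709/1672 - 5344/45985 = -133508533/76886920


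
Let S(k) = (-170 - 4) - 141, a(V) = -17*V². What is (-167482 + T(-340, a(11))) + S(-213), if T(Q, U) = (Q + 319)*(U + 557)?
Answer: -136297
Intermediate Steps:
T(Q, U) = (319 + Q)*(557 + U)
S(k) = -315 (S(k) = -174 - 141 = -315)
(-167482 + T(-340, a(11))) + S(-213) = (-167482 + (177683 + 319*(-17*11²) + 557*(-340) - (-5780)*11²)) - 315 = (-167482 + (177683 + 319*(-17*121) - 189380 - (-5780)*121)) - 315 = (-167482 + (177683 + 319*(-2057) - 189380 - 340*(-2057))) - 315 = (-167482 + (177683 - 656183 - 189380 + 699380)) - 315 = (-167482 + 31500) - 315 = -135982 - 315 = -136297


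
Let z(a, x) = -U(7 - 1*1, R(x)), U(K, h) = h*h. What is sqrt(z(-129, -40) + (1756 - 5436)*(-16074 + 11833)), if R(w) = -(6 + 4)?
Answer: 2*sqrt(3901695) ≈ 3950.5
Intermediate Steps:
R(w) = -10 (R(w) = -1*10 = -10)
U(K, h) = h**2
z(a, x) = -100 (z(a, x) = -1*(-10)**2 = -1*100 = -100)
sqrt(z(-129, -40) + (1756 - 5436)*(-16074 + 11833)) = sqrt(-100 + (1756 - 5436)*(-16074 + 11833)) = sqrt(-100 - 3680*(-4241)) = sqrt(-100 + 15606880) = sqrt(15606780) = 2*sqrt(3901695)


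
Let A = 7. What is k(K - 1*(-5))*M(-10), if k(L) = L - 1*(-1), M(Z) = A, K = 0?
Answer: 42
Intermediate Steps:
M(Z) = 7
k(L) = 1 + L (k(L) = L + 1 = 1 + L)
k(K - 1*(-5))*M(-10) = (1 + (0 - 1*(-5)))*7 = (1 + (0 + 5))*7 = (1 + 5)*7 = 6*7 = 42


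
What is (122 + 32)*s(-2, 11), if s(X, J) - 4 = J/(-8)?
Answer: 1617/4 ≈ 404.25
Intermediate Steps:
s(X, J) = 4 - J/8 (s(X, J) = 4 + J/(-8) = 4 + J*(-⅛) = 4 - J/8)
(122 + 32)*s(-2, 11) = (122 + 32)*(4 - ⅛*11) = 154*(4 - 11/8) = 154*(21/8) = 1617/4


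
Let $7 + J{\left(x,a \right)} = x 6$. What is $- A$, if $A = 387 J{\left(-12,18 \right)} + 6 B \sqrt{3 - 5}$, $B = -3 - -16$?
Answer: $30573 - 78 i \sqrt{2} \approx 30573.0 - 110.31 i$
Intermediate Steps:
$J{\left(x,a \right)} = -7 + 6 x$ ($J{\left(x,a \right)} = -7 + x 6 = -7 + 6 x$)
$B = 13$ ($B = -3 + 16 = 13$)
$A = -30573 + 78 i \sqrt{2}$ ($A = 387 \left(-7 + 6 \left(-12\right)\right) + 6 \cdot 13 \sqrt{3 - 5} = 387 \left(-7 - 72\right) + 78 \sqrt{-2} = 387 \left(-79\right) + 78 i \sqrt{2} = -30573 + 78 i \sqrt{2} \approx -30573.0 + 110.31 i$)
$- A = - (-30573 + 78 i \sqrt{2}) = 30573 - 78 i \sqrt{2}$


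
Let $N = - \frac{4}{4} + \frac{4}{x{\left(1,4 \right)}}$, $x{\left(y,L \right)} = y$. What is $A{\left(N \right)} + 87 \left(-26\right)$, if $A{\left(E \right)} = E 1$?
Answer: $-2259$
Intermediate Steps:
$N = 3$ ($N = - \frac{4}{4} + \frac{4}{1} = \left(-4\right) \frac{1}{4} + 4 \cdot 1 = -1 + 4 = 3$)
$A{\left(E \right)} = E$
$A{\left(N \right)} + 87 \left(-26\right) = 3 + 87 \left(-26\right) = 3 - 2262 = -2259$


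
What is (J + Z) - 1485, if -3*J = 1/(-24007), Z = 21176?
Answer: 1418165512/72021 ≈ 19691.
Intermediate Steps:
J = 1/72021 (J = -⅓/(-24007) = -⅓*(-1/24007) = 1/72021 ≈ 1.3885e-5)
(J + Z) - 1485 = (1/72021 + 21176) - 1485 = 1525116697/72021 - 1485 = 1418165512/72021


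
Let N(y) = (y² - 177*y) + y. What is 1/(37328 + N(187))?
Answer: 1/39385 ≈ 2.5390e-5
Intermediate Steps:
N(y) = y² - 176*y
1/(37328 + N(187)) = 1/(37328 + 187*(-176 + 187)) = 1/(37328 + 187*11) = 1/(37328 + 2057) = 1/39385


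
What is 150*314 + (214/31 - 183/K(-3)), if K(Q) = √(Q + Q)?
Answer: 1460314/31 + 61*I*√6/2 ≈ 47107.0 + 74.709*I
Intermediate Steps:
K(Q) = √2*√Q (K(Q) = √(2*Q) = √2*√Q)
150*314 + (214/31 - 183/K(-3)) = 150*314 + (214/31 - 183*(-I*√6/6)) = 47100 + (214*(1/31) - 183*(-I*√6/6)) = 47100 + (214/31 - 183*(-I*√6/6)) = 47100 + (214/31 - (-61)*I*√6/2) = 47100 + (214/31 + 61*I*√6/2) = 1460314/31 + 61*I*√6/2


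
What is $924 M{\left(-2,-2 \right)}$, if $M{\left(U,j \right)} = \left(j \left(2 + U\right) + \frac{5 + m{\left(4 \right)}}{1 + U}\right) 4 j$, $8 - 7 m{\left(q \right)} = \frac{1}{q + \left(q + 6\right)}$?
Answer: $\frac{317328}{7} \approx 45333.0$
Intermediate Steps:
$m{\left(q \right)} = \frac{8}{7} - \frac{1}{7 \left(6 + 2 q\right)}$ ($m{\left(q \right)} = \frac{8}{7} - \frac{1}{7 \left(q + \left(q + 6\right)\right)} = \frac{8}{7} - \frac{1}{7 \left(q + \left(6 + q\right)\right)} = \frac{8}{7} - \frac{1}{7 \left(6 + 2 q\right)}$)
$M{\left(U,j \right)} = 4 j \left(\frac{601}{98 \left(1 + U\right)} + j \left(2 + U\right)\right)$ ($M{\left(U,j \right)} = \left(j \left(2 + U\right) + \frac{5 + \frac{47 + 16 \cdot 4}{14 \left(3 + 4\right)}}{1 + U}\right) 4 j = \left(j \left(2 + U\right) + \frac{5 + \frac{47 + 64}{14 \cdot 7}}{1 + U}\right) 4 j = \left(j \left(2 + U\right) + \frac{5 + \frac{1}{14} \cdot \frac{1}{7} \cdot 111}{1 + U}\right) 4 j = \left(j \left(2 + U\right) + \frac{5 + \frac{111}{98}}{1 + U}\right) 4 j = \left(j \left(2 + U\right) + \frac{601}{98 \left(1 + U\right)}\right) 4 j = \left(\frac{601}{98 \left(1 + U\right)} + j \left(2 + U\right)\right) 4 j = 4 j \left(\frac{601}{98 \left(1 + U\right)} + j \left(2 + U\right)\right)$)
$924 M{\left(-2,-2 \right)} = 924 \cdot \frac{2}{49} \left(-2\right) \frac{1}{1 - 2} \left(601 + 196 \left(-2\right) + 98 \left(-2\right) \left(-2\right)^{2} + 294 \left(-2\right) \left(-2\right)\right) = 924 \cdot \frac{2}{49} \left(-2\right) \frac{1}{-1} \left(601 - 392 + 98 \left(-2\right) 4 + 1176\right) = 924 \cdot \frac{2}{49} \left(-2\right) \left(-1\right) \left(601 - 392 - 784 + 1176\right) = 924 \cdot \frac{2}{49} \left(-2\right) \left(-1\right) 601 = 924 \cdot \frac{2404}{49} = \frac{317328}{7}$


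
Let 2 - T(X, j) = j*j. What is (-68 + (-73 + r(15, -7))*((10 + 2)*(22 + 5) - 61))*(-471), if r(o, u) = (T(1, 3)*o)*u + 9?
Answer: -83086755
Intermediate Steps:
T(X, j) = 2 - j² (T(X, j) = 2 - j*j = 2 - j²)
r(o, u) = 9 - 7*o*u (r(o, u) = ((2 - 1*3²)*o)*u + 9 = ((2 - 1*9)*o)*u + 9 = ((2 - 9)*o)*u + 9 = (-7*o)*u + 9 = -7*o*u + 9 = 9 - 7*o*u)
(-68 + (-73 + r(15, -7))*((10 + 2)*(22 + 5) - 61))*(-471) = (-68 + (-73 + (9 - 7*15*(-7)))*((10 + 2)*(22 + 5) - 61))*(-471) = (-68 + (-73 + (9 + 735))*(12*27 - 61))*(-471) = (-68 + (-73 + 744)*(324 - 61))*(-471) = (-68 + 671*263)*(-471) = (-68 + 176473)*(-471) = 176405*(-471) = -83086755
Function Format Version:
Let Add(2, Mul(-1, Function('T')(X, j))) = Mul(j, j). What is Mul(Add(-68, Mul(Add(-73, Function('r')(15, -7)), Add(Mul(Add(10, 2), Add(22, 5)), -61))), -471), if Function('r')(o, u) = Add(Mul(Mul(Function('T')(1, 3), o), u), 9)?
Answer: -83086755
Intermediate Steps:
Function('T')(X, j) = Add(2, Mul(-1, Pow(j, 2))) (Function('T')(X, j) = Add(2, Mul(-1, Mul(j, j))) = Add(2, Mul(-1, Pow(j, 2))))
Function('r')(o, u) = Add(9, Mul(-7, o, u)) (Function('r')(o, u) = Add(Mul(Mul(Add(2, Mul(-1, Pow(3, 2))), o), u), 9) = Add(Mul(Mul(Add(2, Mul(-1, 9)), o), u), 9) = Add(Mul(Mul(Add(2, -9), o), u), 9) = Add(Mul(Mul(-7, o), u), 9) = Add(Mul(-7, o, u), 9) = Add(9, Mul(-7, o, u)))
Mul(Add(-68, Mul(Add(-73, Function('r')(15, -7)), Add(Mul(Add(10, 2), Add(22, 5)), -61))), -471) = Mul(Add(-68, Mul(Add(-73, Add(9, Mul(-7, 15, -7))), Add(Mul(Add(10, 2), Add(22, 5)), -61))), -471) = Mul(Add(-68, Mul(Add(-73, Add(9, 735)), Add(Mul(12, 27), -61))), -471) = Mul(Add(-68, Mul(Add(-73, 744), Add(324, -61))), -471) = Mul(Add(-68, Mul(671, 263)), -471) = Mul(Add(-68, 176473), -471) = Mul(176405, -471) = -83086755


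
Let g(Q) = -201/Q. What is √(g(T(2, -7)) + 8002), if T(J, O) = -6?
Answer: √32142/2 ≈ 89.641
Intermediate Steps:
√(g(T(2, -7)) + 8002) = √(-201/(-6) + 8002) = √(-201*(-⅙) + 8002) = √(67/2 + 8002) = √(16071/2) = √32142/2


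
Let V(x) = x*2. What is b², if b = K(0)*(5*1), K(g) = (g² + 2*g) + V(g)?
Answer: 0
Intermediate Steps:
V(x) = 2*x
K(g) = g² + 4*g (K(g) = (g² + 2*g) + 2*g = g² + 4*g)
b = 0 (b = (0*(4 + 0))*(5*1) = (0*4)*5 = 0*5 = 0)
b² = 0² = 0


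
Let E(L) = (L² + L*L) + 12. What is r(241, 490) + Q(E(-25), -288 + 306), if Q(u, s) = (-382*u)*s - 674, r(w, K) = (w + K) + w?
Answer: -8677214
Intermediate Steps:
E(L) = 12 + 2*L² (E(L) = (L² + L²) + 12 = 2*L² + 12 = 12 + 2*L²)
r(w, K) = K + 2*w (r(w, K) = (K + w) + w = K + 2*w)
Q(u, s) = -674 - 382*s*u (Q(u, s) = -382*s*u - 674 = -674 - 382*s*u)
r(241, 490) + Q(E(-25), -288 + 306) = (490 + 2*241) + (-674 - 382*(-288 + 306)*(12 + 2*(-25)²)) = (490 + 482) + (-674 - 382*18*(12 + 2*625)) = 972 + (-674 - 382*18*(12 + 1250)) = 972 + (-674 - 382*18*1262) = 972 + (-674 - 8677512) = 972 - 8678186 = -8677214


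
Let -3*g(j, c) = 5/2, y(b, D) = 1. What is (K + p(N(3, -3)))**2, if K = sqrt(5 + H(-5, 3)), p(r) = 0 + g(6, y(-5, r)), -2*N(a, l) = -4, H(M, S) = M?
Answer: 25/36 ≈ 0.69444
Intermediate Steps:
N(a, l) = 2 (N(a, l) = -1/2*(-4) = 2)
g(j, c) = -5/6 (g(j, c) = -5/(3*2) = -1/3*5/2 = -5/6)
p(r) = -5/6 (p(r) = 0 - 5/6 = -5/6)
K = 0 (K = sqrt(5 - 5) = sqrt(0) = 0)
(K + p(N(3, -3)))**2 = (0 - 5/6)**2 = (-5/6)**2 = 25/36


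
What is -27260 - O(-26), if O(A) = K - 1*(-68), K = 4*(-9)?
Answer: -27292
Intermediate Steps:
K = -36
O(A) = 32 (O(A) = -36 - 1*(-68) = -36 + 68 = 32)
-27260 - O(-26) = -27260 - 1*32 = -27260 - 32 = -27292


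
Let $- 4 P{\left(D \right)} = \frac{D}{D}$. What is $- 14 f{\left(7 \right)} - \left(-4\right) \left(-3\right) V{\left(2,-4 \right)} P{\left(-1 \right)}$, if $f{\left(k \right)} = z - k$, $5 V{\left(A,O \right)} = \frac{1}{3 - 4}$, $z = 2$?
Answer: $\frac{347}{5} \approx 69.4$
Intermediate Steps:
$P{\left(D \right)} = - \frac{1}{4}$ ($P{\left(D \right)} = - \frac{D \frac{1}{D}}{4} = \left(- \frac{1}{4}\right) 1 = - \frac{1}{4}$)
$V{\left(A,O \right)} = - \frac{1}{5}$ ($V{\left(A,O \right)} = \frac{1}{5 \left(3 - 4\right)} = \frac{1}{5 \left(-1\right)} = \frac{1}{5} \left(-1\right) = - \frac{1}{5}$)
$f{\left(k \right)} = 2 - k$
$- 14 f{\left(7 \right)} - \left(-4\right) \left(-3\right) V{\left(2,-4 \right)} P{\left(-1 \right)} = - 14 \left(2 - 7\right) - \left(-4\right) \left(-3\right) \left(- \frac{1}{5}\right) \left(- \frac{1}{4}\right) = - 14 \left(2 - 7\right) - 12 \left(- \frac{1}{5}\right) \left(- \frac{1}{4}\right) = \left(-14\right) \left(-5\right) - \left(- \frac{12}{5}\right) \left(- \frac{1}{4}\right) = 70 - \frac{3}{5} = \frac{347}{5}$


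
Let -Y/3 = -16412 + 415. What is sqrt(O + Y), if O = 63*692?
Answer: sqrt(91587) ≈ 302.63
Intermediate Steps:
O = 43596
Y = 47991 (Y = -3*(-16412 + 415) = -3*(-15997) = 47991)
sqrt(O + Y) = sqrt(43596 + 47991) = sqrt(91587)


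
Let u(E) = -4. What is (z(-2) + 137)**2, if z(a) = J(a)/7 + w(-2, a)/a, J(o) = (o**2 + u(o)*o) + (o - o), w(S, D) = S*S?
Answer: 915849/49 ≈ 18691.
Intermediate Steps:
w(S, D) = S**2
J(o) = o**2 - 4*o (J(o) = (o**2 - 4*o) + (o - o) = (o**2 - 4*o) + 0 = o**2 - 4*o)
z(a) = 4/a + a*(-4 + a)/7 (z(a) = (a*(-4 + a))/7 + (-2)**2/a = (a*(-4 + a))*(1/7) + 4/a = a*(-4 + a)/7 + 4/a = 4/a + a*(-4 + a)/7)
(z(-2) + 137)**2 = ((1/7)*(28 + (-2)**2*(-4 - 2))/(-2) + 137)**2 = ((1/7)*(-1/2)*(28 + 4*(-6)) + 137)**2 = ((1/7)*(-1/2)*(28 - 24) + 137)**2 = ((1/7)*(-1/2)*4 + 137)**2 = (-2/7 + 137)**2 = (957/7)**2 = 915849/49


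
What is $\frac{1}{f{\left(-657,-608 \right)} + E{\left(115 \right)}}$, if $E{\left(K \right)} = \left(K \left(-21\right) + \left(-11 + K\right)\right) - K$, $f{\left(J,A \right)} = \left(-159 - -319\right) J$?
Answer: $- \frac{1}{107546} \approx -9.2984 \cdot 10^{-6}$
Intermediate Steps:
$f{\left(J,A \right)} = 160 J$ ($f{\left(J,A \right)} = \left(-159 + 319\right) J = 160 J$)
$E{\left(K \right)} = -11 - 21 K$ ($E{\left(K \right)} = \left(- 21 K + \left(-11 + K\right)\right) - K = \left(-11 - 20 K\right) - K = -11 - 21 K$)
$\frac{1}{f{\left(-657,-608 \right)} + E{\left(115 \right)}} = \frac{1}{160 \left(-657\right) - 2426} = \frac{1}{-105120 - 2426} = \frac{1}{-107546} = - \frac{1}{107546}$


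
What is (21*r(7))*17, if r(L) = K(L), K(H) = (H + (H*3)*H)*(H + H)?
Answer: 769692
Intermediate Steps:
K(H) = 2*H*(H + 3*H**2) (K(H) = (H + (3*H)*H)*(2*H) = (H + 3*H**2)*(2*H) = 2*H*(H + 3*H**2))
r(L) = L**2*(2 + 6*L)
(21*r(7))*17 = (21*(7**2*(2 + 6*7)))*17 = (21*(49*(2 + 42)))*17 = (21*(49*44))*17 = (21*2156)*17 = 45276*17 = 769692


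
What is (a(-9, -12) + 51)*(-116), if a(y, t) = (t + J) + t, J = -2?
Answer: -2900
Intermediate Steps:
a(y, t) = -2 + 2*t (a(y, t) = (t - 2) + t = (-2 + t) + t = -2 + 2*t)
(a(-9, -12) + 51)*(-116) = ((-2 + 2*(-12)) + 51)*(-116) = ((-2 - 24) + 51)*(-116) = (-26 + 51)*(-116) = 25*(-116) = -2900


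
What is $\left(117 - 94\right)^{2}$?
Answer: $529$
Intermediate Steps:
$\left(117 - 94\right)^{2} = 23^{2} = 529$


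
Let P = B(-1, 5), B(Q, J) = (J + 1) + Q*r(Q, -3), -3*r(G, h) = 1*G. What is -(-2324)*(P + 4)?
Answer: 67396/3 ≈ 22465.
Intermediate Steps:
r(G, h) = -G/3
B(Q, J) = 1 + J - Q²/3 (B(Q, J) = (J + 1) + Q*(-Q/3) = (1 + J) - Q²/3 = 1 + J - Q²/3)
P = 17/3 (P = 1 + 5 - ⅓*(-1)² = 1 + 5 - ⅓*1 = 1 + 5 - ⅓ = 17/3 ≈ 5.6667)
-(-2324)*(P + 4) = -(-2324)*(17/3 + 4) = -(-2324)*29/3 = -1162*(-58/3) = 67396/3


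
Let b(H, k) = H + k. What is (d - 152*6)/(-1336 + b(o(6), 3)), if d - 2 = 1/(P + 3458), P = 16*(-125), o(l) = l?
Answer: 1326779/1934766 ≈ 0.68576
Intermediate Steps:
P = -2000
d = 2917/1458 (d = 2 + 1/(-2000 + 3458) = 2 + 1/1458 = 2917/1458 ≈ 2.0007)
(d - 152*6)/(-1336 + b(o(6), 3)) = (2917/1458 - 152*6)/(-1336 + (6 + 3)) = (2917/1458 - 912)/(-1336 + 9) = -1326779/1458/(-1327) = -1326779/1458*(-1/1327) = 1326779/1934766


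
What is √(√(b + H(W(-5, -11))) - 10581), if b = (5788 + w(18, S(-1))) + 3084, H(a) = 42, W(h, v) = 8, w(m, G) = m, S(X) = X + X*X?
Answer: √(-10581 + 2*√2233) ≈ 102.4*I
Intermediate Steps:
S(X) = X + X²
b = 8890 (b = (5788 + 18) + 3084 = 5806 + 3084 = 8890)
√(√(b + H(W(-5, -11))) - 10581) = √(√(8890 + 42) - 10581) = √(√8932 - 10581) = √(2*√2233 - 10581) = √(-10581 + 2*√2233)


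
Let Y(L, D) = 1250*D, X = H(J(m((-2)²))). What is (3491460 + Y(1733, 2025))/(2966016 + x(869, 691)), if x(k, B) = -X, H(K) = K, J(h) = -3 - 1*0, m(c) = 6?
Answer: 2007570/988673 ≈ 2.0306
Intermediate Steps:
J(h) = -3 (J(h) = -3 + 0 = -3)
X = -3
x(k, B) = 3 (x(k, B) = -1*(-3) = 3)
(3491460 + Y(1733, 2025))/(2966016 + x(869, 691)) = (3491460 + 1250*2025)/(2966016 + 3) = (3491460 + 2531250)/2966019 = 6022710*(1/2966019) = 2007570/988673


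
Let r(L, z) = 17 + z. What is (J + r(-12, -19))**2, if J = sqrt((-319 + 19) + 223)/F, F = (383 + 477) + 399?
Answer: (-2518 + I*sqrt(77))**2/1585081 ≈ 4.0 - 0.027879*I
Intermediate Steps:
F = 1259 (F = 860 + 399 = 1259)
J = I*sqrt(77)/1259 (J = sqrt((-319 + 19) + 223)/1259 = sqrt(-300 + 223)*(1/1259) = sqrt(-77)*(1/1259) = (I*sqrt(77))*(1/1259) = I*sqrt(77)/1259 ≈ 0.0069698*I)
(J + r(-12, -19))**2 = (I*sqrt(77)/1259 + (17 - 19))**2 = (I*sqrt(77)/1259 - 2)**2 = (-2 + I*sqrt(77)/1259)**2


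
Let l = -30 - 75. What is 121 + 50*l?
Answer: -5129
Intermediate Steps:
l = -105
121 + 50*l = 121 + 50*(-105) = 121 - 5250 = -5129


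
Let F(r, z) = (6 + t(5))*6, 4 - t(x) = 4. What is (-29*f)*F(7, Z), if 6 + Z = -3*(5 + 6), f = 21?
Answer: -21924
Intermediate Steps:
t(x) = 0 (t(x) = 4 - 1*4 = 4 - 4 = 0)
Z = -39 (Z = -6 - 3*(5 + 6) = -6 - 3*11 = -6 - 33 = -39)
F(r, z) = 36 (F(r, z) = (6 + 0)*6 = 6*6 = 36)
(-29*f)*F(7, Z) = -29*21*36 = -609*36 = -21924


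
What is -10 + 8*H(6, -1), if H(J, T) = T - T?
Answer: -10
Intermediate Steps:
H(J, T) = 0
-10 + 8*H(6, -1) = -10 + 8*0 = -10 + 0 = -10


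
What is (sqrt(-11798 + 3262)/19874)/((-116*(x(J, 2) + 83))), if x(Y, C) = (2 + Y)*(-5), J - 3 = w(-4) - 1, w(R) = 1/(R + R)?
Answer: -2*I*sqrt(2134)/146680057 ≈ -6.2988e-7*I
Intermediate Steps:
w(R) = 1/(2*R)
J = 15/8 (J = 3 + ((1/2)/(-4) - 1) = 3 + ((1/2)*(-1/4) - 1) = 3 + (-1/8 - 1) = 3 - 9/8 = 15/8 ≈ 1.8750)
x(Y, C) = -10 - 5*Y
(sqrt(-11798 + 3262)/19874)/((-116*(x(J, 2) + 83))) = (sqrt(-11798 + 3262)/19874)/((-116*((-10 - 5*15/8) + 83))) = (sqrt(-8536)*(1/19874))/((-116*((-10 - 75/8) + 83))) = ((2*I*sqrt(2134))*(1/19874))/((-116*(-155/8 + 83))) = (I*sqrt(2134)/9937)/((-116*509/8)) = (I*sqrt(2134)/9937)/(-14761/2) = (I*sqrt(2134)/9937)*(-2/14761) = -2*I*sqrt(2134)/146680057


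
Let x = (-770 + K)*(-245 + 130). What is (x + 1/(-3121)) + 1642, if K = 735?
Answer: 17686706/3121 ≈ 5667.0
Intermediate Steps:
x = 4025 (x = (-770 + 735)*(-245 + 130) = -35*(-115) = 4025)
(x + 1/(-3121)) + 1642 = (4025 + 1/(-3121)) + 1642 = (4025 - 1/3121) + 1642 = 12562024/3121 + 1642 = 17686706/3121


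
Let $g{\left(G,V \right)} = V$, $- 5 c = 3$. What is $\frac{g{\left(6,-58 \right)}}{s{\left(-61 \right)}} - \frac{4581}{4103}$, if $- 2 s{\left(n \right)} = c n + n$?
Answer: $- \frac{1469311}{250283} \approx -5.8706$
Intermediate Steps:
$c = - \frac{3}{5}$ ($c = \left(- \frac{1}{5}\right) 3 = - \frac{3}{5} \approx -0.6$)
$s{\left(n \right)} = - \frac{n}{5}$ ($s{\left(n \right)} = - \frac{- \frac{3 n}{5} + n}{2} = - \frac{\frac{2}{5} n}{2} = - \frac{n}{5}$)
$\frac{g{\left(6,-58 \right)}}{s{\left(-61 \right)}} - \frac{4581}{4103} = - \frac{58}{\left(- \frac{1}{5}\right) \left(-61\right)} - \frac{4581}{4103} = - \frac{58}{\frac{61}{5}} - \frac{4581}{4103} = \left(-58\right) \frac{5}{61} - \frac{4581}{4103} = - \frac{290}{61} - \frac{4581}{4103} = - \frac{1469311}{250283}$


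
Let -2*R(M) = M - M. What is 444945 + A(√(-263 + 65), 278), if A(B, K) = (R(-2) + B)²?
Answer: 444747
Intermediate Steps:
R(M) = 0 (R(M) = -(M - M)/2 = -½*0 = 0)
A(B, K) = B² (A(B, K) = (0 + B)² = B²)
444945 + A(√(-263 + 65), 278) = 444945 + (√(-263 + 65))² = 444945 + (√(-198))² = 444945 + (3*I*√22)² = 444945 - 198 = 444747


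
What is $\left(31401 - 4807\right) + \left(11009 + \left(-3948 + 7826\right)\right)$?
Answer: $41481$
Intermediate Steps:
$\left(31401 - 4807\right) + \left(11009 + \left(-3948 + 7826\right)\right) = 26594 + \left(11009 + 3878\right) = 26594 + 14887 = 41481$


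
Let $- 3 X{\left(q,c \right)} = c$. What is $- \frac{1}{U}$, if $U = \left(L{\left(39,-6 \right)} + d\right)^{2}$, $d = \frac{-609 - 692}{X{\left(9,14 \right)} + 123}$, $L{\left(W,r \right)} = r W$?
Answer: $- \frac{126025}{7564302729} \approx -1.666 \cdot 10^{-5}$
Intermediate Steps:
$L{\left(W,r \right)} = W r$
$X{\left(q,c \right)} = - \frac{c}{3}$
$d = - \frac{3903}{355}$ ($d = \frac{-609 - 692}{\left(- \frac{1}{3}\right) 14 + 123} = - \frac{1301}{- \frac{14}{3} + 123} = - \frac{1301}{\frac{355}{3}} = \left(-1301\right) \frac{3}{355} = - \frac{3903}{355} \approx -10.994$)
$U = \frac{7564302729}{126025}$ ($U = \left(39 \left(-6\right) - \frac{3903}{355}\right)^{2} = \left(-234 - \frac{3903}{355}\right)^{2} = \left(- \frac{86973}{355}\right)^{2} = \frac{7564302729}{126025} \approx 60022.0$)
$- \frac{1}{U} = - \frac{1}{\frac{7564302729}{126025}} = \left(-1\right) \frac{126025}{7564302729} = - \frac{126025}{7564302729}$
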